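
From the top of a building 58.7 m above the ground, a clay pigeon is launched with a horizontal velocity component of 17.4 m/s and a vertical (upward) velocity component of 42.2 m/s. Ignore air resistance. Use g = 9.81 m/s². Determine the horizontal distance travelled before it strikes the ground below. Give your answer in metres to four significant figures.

170.9 m

With up positive and y = 0 at the ground: y(t) = 58.7 + (42.20) t − 4.905 t². Setting y = 0 and taking the positive root: t = [42.20 + √(42.20² + 2·9.81·58.7)] / 9.81 = (42.20 + 54.15) / 9.81 = 9.822 s.
Horizontal distance: R = vₓ t = 17.40 × 9.822 = 170.9 m.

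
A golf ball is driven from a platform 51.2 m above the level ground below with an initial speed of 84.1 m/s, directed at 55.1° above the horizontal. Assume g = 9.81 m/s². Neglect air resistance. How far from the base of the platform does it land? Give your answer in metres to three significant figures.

711 m

vₓ = 84.10 cos 55.1° = 48.12 m/s; v_y0 = 84.10 sin 55.1° = 68.97 m/s.
The projectile lands when y = 51.2 + (68.97) t − ½·9.81·t² = 0. Positive root: t = (68.97 + √(68.97² + 2·9.81·51.2)) / 9.81 = (68.97 + 75.91) / 9.81 = 14.77 s.
Horizontal distance: R = vₓ t = 48.12 × 14.77 = 710.6 m.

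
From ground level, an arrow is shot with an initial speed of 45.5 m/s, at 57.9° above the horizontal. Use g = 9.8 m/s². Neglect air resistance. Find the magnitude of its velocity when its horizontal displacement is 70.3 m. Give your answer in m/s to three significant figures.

Components: vₓ = 45.50 cos 57.9° = 24.18 m/s, v_y0 = 45.50 sin 57.9° = 38.54 m/s.
At x = 70.3 m, t = x/vₓ = 70.3/24.18 = 2.908 s.
Vertical velocity there: v_y = v_y0 − g t = 38.54 − 9.80 × 2.908 = 10.05 m/s.
Speed: √(vₓ² + v_y²) = √(24.18² + 10.05²) = 26.18 m/s.

26.2 m/s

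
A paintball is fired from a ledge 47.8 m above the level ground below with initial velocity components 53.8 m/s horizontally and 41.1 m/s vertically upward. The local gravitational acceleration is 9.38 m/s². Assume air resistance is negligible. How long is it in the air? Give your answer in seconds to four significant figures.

Vertical motion (up positive, ground at y = 0): 4.690 t² − (41.10) t − 47.8 = 0, so t = (41.10 + √(41.10² + 2·9.38·47.8)) / 9.38 = (41.10 + 50.85) / 9.38 = 9.803 s.

9.803 s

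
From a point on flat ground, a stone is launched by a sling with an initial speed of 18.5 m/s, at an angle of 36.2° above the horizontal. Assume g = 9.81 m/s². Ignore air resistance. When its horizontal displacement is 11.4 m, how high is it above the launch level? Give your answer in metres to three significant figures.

Resolve: vₓ = 18.50 cos 36.2° = 14.93 m/s and v_y0 = 18.50 sin 36.2° = 10.93 m/s.
At x = 11.4 m, t = x/vₓ = 11.4/14.93 = 0.7636 s.
Height: y = v_y0 t − ½ g t² = 10.93 × 0.7636 − 4.905 × 0.7636² = 8.344 − 2.860 = 5.483 m.

5.48 m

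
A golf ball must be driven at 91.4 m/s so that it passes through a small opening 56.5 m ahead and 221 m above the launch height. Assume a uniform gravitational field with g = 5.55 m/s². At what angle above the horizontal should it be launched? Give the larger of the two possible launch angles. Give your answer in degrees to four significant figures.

Trajectory: y = x tanθ − g x² (1 + tan²θ)/(2v₀²). With x = 56.5, y = 221, v₀ = 91.4, g = 5.55:
1.060 tan²θ − 56.5 tanθ + (222.1) = 0.
tanθ = [56.5 ± √(56.5² − 4 × 1.060 × (222.1))] / (2 × 1.060) = (56.5 ± 47.44) / 2.121, giving tanθ = 4.273 or 49.01.
θ = 76.83° or 88.83°; the larger is 88.83°.

88.83°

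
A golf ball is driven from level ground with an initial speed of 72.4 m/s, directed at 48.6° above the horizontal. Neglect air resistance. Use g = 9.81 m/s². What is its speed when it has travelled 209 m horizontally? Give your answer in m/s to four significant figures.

Resolve: vₓ = 72.40 cos 48.6° = 47.88 m/s and v_y0 = 72.40 sin 48.6° = 54.31 m/s.
x = vₓ t ⇒ t = 209/47.88 = 4.365 s.
Vertical velocity there: v_y = v_y0 − g t = 54.31 − 9.81 × 4.365 = 11.49 m/s.
Speed: √(vₓ² + v_y²) = √(47.88² + 11.49²) = 49.24 m/s.

49.24 m/s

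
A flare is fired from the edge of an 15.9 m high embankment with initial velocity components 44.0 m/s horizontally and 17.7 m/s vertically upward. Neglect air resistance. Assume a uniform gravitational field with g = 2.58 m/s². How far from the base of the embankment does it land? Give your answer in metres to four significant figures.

641.0 m

The projectile lands when y = 15.9 + (17.70) t − ½·2.58·t² = 0. Positive root: t = (17.70 + √(17.70² + 2·2.58·15.9)) / 2.58 = (17.70 + 19.88) / 2.58 = 14.57 s.
Horizontal distance: R = vₓ t = 44.00 × 14.57 = 641.0 m.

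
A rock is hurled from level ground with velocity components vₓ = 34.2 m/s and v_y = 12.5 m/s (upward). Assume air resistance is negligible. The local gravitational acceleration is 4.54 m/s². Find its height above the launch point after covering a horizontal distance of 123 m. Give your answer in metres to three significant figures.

15.6 m

x = vₓ t ⇒ t = 123/34.20 = 3.596 s.
Height: y = v_y0 t − ½ g t² = 12.50 × 3.596 − 2.270 × 3.596² = 44.96 − 29.36 = 15.59 m.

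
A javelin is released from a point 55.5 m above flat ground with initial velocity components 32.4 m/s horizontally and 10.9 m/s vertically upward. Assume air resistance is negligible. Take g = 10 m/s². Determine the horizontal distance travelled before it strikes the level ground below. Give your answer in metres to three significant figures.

149 m

Vertical motion (up positive, ground at y = 0): 5.000 t² − (10.90) t − 55.5 = 0, so t = (10.90 + √(10.90² + 2·10.0·55.5)) / 10.0 = (10.90 + 35.05) / 10.0 = 4.595 s.
Horizontal distance: R = vₓ t = 32.40 × 4.595 = 148.9 m.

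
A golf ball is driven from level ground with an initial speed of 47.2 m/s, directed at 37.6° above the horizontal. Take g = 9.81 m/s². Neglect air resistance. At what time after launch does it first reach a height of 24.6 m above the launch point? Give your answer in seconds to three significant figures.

1.04 s

Horizontal component vₓ = 47.20 cos 37.6° = 37.40 m/s; vertical v_y0 = 47.20 sin 37.6° = 28.80 m/s.
Set y = v_y0 t − ½ g t² = 24.6: 4.905 t² − 28.80 t + 24.6 = 0.
t = [28.80 ± √(28.80² − 2·9.81·24.6)] / 9.81 = (28.80 ± 18.62) / 9.81, so t = 1.038 s or t = 4.834 s.
The first (ascending) time is 1.038 s.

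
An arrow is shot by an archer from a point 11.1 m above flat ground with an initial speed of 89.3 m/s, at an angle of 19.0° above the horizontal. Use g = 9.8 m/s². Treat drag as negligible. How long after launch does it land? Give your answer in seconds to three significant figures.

6.29 s

Horizontal component vₓ = 89.30 cos 19.0° = 84.43 m/s; vertical v_y0 = 89.30 sin 19.0° = 29.07 m/s.
With up positive and y = 0 at the ground: y(t) = 11.1 + (29.07) t − 4.900 t². Setting y = 0 and taking the positive root: t = [29.07 + √(29.07² + 2·9.80·11.1)] / 9.80 = (29.07 + 32.60) / 9.80 = 6.293 s.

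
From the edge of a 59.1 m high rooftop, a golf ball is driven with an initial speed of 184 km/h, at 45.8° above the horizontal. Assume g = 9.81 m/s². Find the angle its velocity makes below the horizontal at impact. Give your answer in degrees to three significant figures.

Convert: 184 km/h = 184/3.6 = 51.11 m/s.
Horizontal component vₓ = 51.11 cos 45.8° = 35.63 m/s; vertical v_y0 = 51.11 sin 45.8° = 36.64 m/s.
Vertical motion (up positive, ground at y = 0): 4.905 t² − (36.64) t − 59.1 = 0, so t = (36.64 + √(36.64² + 2·9.81·59.1)) / 9.81 = (36.64 + 50.02) / 9.81 = 8.834 s.
At impact: v_y = v_y0 − g t = −50.02 m/s; vₓ = 35.63 m/s.
Angle below horizontal: arctan(|v_y|/vₓ) = arctan(50.02/35.63) = 54.54°.

54.5°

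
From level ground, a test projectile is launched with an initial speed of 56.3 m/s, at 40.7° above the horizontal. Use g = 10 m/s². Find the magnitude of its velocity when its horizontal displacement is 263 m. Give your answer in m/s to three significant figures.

49.4 m/s

Components: vₓ = 56.30 cos 40.7° = 42.68 m/s, v_y0 = 56.30 sin 40.7° = 36.71 m/s.
At x = 263 m, t = x/vₓ = 263/42.68 = 6.162 s.
Vertical velocity there: v_y = v_y0 − g t = 36.71 − 10.0 × 6.162 = −24.90 m/s.
Speed: √(vₓ² + v_y²) = √(42.68² + 24.90²) = 49.42 m/s.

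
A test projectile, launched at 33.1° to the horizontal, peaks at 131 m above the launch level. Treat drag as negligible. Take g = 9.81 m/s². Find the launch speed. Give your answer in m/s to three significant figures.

92.8 m/s

At the peak v_y = 0, so v_y0 = √(2gH) = √(2 × 9.81 × 131) = 50.70 m/s.
v_y0 = v₀ sin θ ⇒ v₀ = 50.70 / sin 33.1° = 92.83 m/s.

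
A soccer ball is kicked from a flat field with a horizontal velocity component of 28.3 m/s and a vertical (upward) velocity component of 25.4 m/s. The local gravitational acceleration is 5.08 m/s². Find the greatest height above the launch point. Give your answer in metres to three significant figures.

63.5 m

At the apex v_y = 0, so H = v_y0²/(2g) = 25.40²/10.16 = 63.50 m.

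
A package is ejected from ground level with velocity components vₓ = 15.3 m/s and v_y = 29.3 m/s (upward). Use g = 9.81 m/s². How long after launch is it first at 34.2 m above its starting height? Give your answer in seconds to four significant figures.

Height y(t) = 29.30 t − 4.905 t² = 34.2 gives 4.905 t² − 29.30 t + 34.2 = 0.
Quadratic formula: t = (29.30 ± √187.49) / 9.81 = (29.30 ± 13.69) / 9.81 → t = 1.591 s or 4.383 s.
The first (ascending) time is 1.591 s.

1.591 s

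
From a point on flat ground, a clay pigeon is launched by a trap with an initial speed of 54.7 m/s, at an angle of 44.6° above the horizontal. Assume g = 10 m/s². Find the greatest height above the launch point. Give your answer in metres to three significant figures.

73.8 m

Horizontal component vₓ = 54.70 cos 44.6° = 38.95 m/s; vertical v_y0 = 54.70 sin 44.6° = 38.41 m/s.
Maximum height: H = v_y0² / (2g) = 38.41² / (2 × 10.0) = 73.76 m.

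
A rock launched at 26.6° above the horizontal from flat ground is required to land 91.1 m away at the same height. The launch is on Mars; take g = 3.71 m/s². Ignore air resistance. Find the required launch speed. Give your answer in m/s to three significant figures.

From R = (v₀² / g) sin 2θ: v₀ = √(gR / sin 2θ).
v₀ = √(3.71 × 91.1 / sin 53.20°) = √(338.0 / 0.8007) = √422.09 = 20.54 m/s.

20.5 m/s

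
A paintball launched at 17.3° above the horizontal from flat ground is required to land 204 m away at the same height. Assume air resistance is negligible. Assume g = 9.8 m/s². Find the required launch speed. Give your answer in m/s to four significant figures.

59.34 m/s

From R = (v₀² / g) sin 2θ: v₀ = √(gR / sin 2θ).
v₀ = √(9.80 × 204 / sin 34.60°) = √(1999 / 0.5678) = √3520.7 = 59.34 m/s.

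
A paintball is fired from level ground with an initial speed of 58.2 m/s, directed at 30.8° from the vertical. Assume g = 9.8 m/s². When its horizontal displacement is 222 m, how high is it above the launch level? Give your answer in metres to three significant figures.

Horizontal component vₓ = 58.20 sin 30.8° = 29.80 m/s; vertical v_y0 = 58.20 cos 30.8° = 49.99 m/s.
At x = 222 m, t = x/vₓ = 222/29.80 = 7.449 s.
Height: y = v_y0 t − ½ g t² = 49.99 × 7.449 − 4.900 × 7.449² = 372.4 − 271.9 = 100.5 m.

100 m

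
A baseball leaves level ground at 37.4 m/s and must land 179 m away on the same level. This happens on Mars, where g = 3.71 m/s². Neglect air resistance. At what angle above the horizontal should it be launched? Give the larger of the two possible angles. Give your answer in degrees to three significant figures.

75.8°

Level-ground range R = v₀² sin(2θ)/g ⇒ sin(2θ) = gR/v₀² = 3.71 × 179 / 37.4² = 0.4748.
2θ = 28.34° or 180° − 28.34° = 151.7°, so θ = 14.17° or 75.83°.
The larger angle is 75.83°.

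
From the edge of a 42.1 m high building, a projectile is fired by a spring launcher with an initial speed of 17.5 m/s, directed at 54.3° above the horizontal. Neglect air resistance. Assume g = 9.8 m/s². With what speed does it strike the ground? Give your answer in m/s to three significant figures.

33.6 m/s

Resolve: vₓ = 17.50 cos 54.3° = 10.21 m/s and v_y0 = 17.50 sin 54.3° = 14.21 m/s.
Vertical motion (up positive, ground at y = 0): 4.900 t² − (14.21) t − 42.1 = 0, so t = (14.21 + √(14.21² + 2·9.80·42.1)) / 9.80 = (14.21 + 32.05) / 9.80 = 4.720 s.
Vertical velocity at impact: v_y = v_y0 − g t = 14.21 − 9.80 × 4.720 = −32.05 m/s.
Speed: |v| = √(vₓ² + v_y²) = √(10.21² + 32.05²) = 33.64 m/s.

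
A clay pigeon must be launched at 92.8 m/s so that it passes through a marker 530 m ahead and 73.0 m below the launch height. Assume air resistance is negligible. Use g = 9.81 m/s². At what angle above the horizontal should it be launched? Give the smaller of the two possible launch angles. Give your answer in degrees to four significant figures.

Trajectory: y = x tanθ − g x² (1 + tan²θ)/(2v₀²). With x = 530, y = −73.0, v₀ = 92.8, g = 9.81:
160.0 tan²θ − 530 tanθ + (86.99) = 0.
tanθ = [530 ± √(530² − 4 × 160.0 × (86.99))] / (2 × 160.0) = (530 ± 474.6) / 320.0, giving tanθ = 0.1732 or 3.140.
θ = 9.825° or 72.33°; the smaller is 9.825°.

9.825°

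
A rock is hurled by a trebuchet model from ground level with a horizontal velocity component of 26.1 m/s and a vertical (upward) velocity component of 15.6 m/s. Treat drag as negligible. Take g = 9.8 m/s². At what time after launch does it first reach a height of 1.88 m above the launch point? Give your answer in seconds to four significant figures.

0.1255 s

Set y = v_y0 t − ½ g t² = 1.88: 4.900 t² − 15.60 t + 1.88 = 0.
Quadratic formula: t = (15.60 ± √206.51) / 9.80 = (15.60 ± 14.37) / 9.80 → t = 0.1255 s or 3.058 s.
The first (ascending) time is 0.1255 s.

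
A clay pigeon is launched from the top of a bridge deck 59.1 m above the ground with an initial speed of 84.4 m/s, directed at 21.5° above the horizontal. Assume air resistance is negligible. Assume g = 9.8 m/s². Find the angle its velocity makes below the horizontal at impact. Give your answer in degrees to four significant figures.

30.36°

Resolve: vₓ = 84.40 cos 21.5° = 78.53 m/s and v_y0 = 84.40 sin 21.5° = 30.93 m/s.
With up positive and y = 0 at the ground: y(t) = 59.1 + (30.93) t − 4.900 t². Setting y = 0 and taking the positive root: t = [30.93 + √(30.93² + 2·9.80·59.1)] / 9.80 = (30.93 + 45.99) / 9.80 = 7.849 s.
At impact: v_y = v_y0 − g t = −45.99 m/s; vₓ = 78.53 m/s.
Angle below horizontal: arctan(|v_y|/vₓ) = arctan(45.99/78.53) = 30.36°.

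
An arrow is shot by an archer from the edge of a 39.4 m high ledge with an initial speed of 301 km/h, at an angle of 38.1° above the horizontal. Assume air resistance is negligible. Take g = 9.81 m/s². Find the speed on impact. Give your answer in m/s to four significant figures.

Convert: 301 km/h = 301/3.6 = 83.61 m/s.
Components: vₓ = 83.61 cos 38.1° = 65.80 m/s, v_y0 = 83.61 sin 38.1° = 51.59 m/s.
Vertical motion (up positive, ground at y = 0): 4.905 t² − (51.59) t − 39.4 = 0, so t = (51.59 + √(51.59² + 2·9.81·39.4)) / 9.81 = (51.59 + 58.61) / 9.81 = 11.23 s.
Vertical velocity at impact: v_y = v_y0 − g t = 51.59 − 9.81 × 11.23 = −58.61 m/s.
Speed: |v| = √(vₓ² + v_y²) = √(65.80² + 58.61²) = 88.11 m/s.

88.11 m/s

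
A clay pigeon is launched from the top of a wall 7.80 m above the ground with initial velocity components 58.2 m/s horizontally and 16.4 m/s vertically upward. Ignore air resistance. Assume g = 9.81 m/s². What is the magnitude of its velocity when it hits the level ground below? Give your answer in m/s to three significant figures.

Vertical motion (up positive, ground at y = 0): 4.905 t² − (16.40) t − 7.80 = 0, so t = (16.40 + √(16.40² + 2·9.81·7.80)) / 9.81 = (16.40 + 20.54) / 9.81 = 3.766 s.
Vertical velocity at impact: v_y = v_y0 − g t = 16.40 − 9.81 × 3.766 = −20.54 m/s.
Speed: |v| = √(vₓ² + v_y²) = √(58.20² + 20.54²) = 61.72 m/s.

61.7 m/s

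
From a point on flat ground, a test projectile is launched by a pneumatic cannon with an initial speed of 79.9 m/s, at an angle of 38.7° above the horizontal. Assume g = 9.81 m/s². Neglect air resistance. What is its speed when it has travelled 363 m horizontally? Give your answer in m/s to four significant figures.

62.77 m/s

vₓ = 79.90 cos 38.7° = 62.36 m/s; v_y0 = 79.90 sin 38.7° = 49.96 m/s.
Time to reach x = 363 m: t = x/vₓ = 363/62.36 = 5.821 s.
Vertical velocity there: v_y = v_y0 − g t = 49.96 − 9.81 × 5.821 = −7.151 m/s.
Speed: √(vₓ² + v_y²) = √(62.36² + 7.151²) = 62.77 m/s.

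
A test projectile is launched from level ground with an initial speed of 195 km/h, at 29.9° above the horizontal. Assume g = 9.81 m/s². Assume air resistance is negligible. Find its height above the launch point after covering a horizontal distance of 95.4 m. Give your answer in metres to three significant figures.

Convert: 195 km/h = 195/3.6 = 54.17 m/s.
Resolve: vₓ = 54.17 cos 29.9° = 46.96 m/s and v_y0 = 54.17 sin 29.9° = 27.00 m/s.
x = vₓ t ⇒ t = 95.4/46.96 = 2.032 s.
Height: y = v_y0 t − ½ g t² = 27.00 × 2.032 − 4.905 × 2.032² = 54.86 − 20.25 = 34.61 m.

34.6 m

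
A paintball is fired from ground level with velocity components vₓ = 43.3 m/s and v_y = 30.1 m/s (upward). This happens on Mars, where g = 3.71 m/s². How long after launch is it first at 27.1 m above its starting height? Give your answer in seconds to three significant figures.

0.957 s

Height y(t) = 30.10 t − 1.855 t² = 27.1 gives 1.855 t² − 30.10 t + 27.1 = 0.
Quadratic formula: t = (30.10 ± √704.93) / 3.71 = (30.10 ± 26.55) / 3.71 → t = 0.9567 s or 15.27 s.
The first (ascending) time is 0.9567 s.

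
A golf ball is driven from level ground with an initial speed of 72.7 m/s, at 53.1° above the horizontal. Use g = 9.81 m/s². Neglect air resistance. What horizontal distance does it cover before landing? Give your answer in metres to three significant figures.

517 m

vₓ = 72.70 cos 53.1° = 43.65 m/s; v_y0 = 72.70 sin 53.1° = 58.14 m/s.
Flight time T = 2 v_y0 / g = 11.85 s.
Range: R = vₓ T = 43.65 × 11.85 = 517.4 m.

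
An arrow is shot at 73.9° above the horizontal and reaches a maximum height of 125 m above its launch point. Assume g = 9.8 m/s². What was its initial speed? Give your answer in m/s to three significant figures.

At the peak v_y = 0, so v_y0 = √(2gH) = √(2 × 9.80 × 125) = 49.50 m/s.
v_y0 = v₀ sin θ ⇒ v₀ = 49.50 / sin 73.9° = 51.52 m/s.

51.5 m/s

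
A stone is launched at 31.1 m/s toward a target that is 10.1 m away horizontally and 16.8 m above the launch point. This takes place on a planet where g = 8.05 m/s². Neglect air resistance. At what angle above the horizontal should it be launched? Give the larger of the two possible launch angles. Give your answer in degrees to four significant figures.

Trajectory: y = x tanθ − g x² (1 + tan²θ)/(2v₀²). With x = 10.1, y = 16.8, v₀ = 31.1, g = 8.05:
0.4245 tan²θ − 10.1 tanθ + (17.22) = 0.
tanθ = [10.1 ± √(10.1² − 4 × 0.4245 × (17.22))] / (2 × 0.4245) = (10.1 ± 8.530) / 0.8490, giving tanθ = 1.849 or 21.94.
θ = 61.60° or 87.39°; the larger is 87.39°.

87.39°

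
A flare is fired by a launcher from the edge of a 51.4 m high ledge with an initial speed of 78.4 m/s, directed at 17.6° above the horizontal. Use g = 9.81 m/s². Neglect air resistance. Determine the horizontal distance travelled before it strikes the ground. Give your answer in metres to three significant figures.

482 m

Horizontal component vₓ = 78.40 cos 17.6° = 74.73 m/s; vertical v_y0 = 78.40 sin 17.6° = 23.71 m/s.
Vertical motion (up positive, ground at y = 0): 4.905 t² − (23.71) t − 51.4 = 0, so t = (23.71 + √(23.71² + 2·9.81·51.4)) / 9.81 = (23.71 + 39.63) / 9.81 = 6.456 s.
Horizontal distance: R = vₓ t = 74.73 × 6.456 = 482.5 m.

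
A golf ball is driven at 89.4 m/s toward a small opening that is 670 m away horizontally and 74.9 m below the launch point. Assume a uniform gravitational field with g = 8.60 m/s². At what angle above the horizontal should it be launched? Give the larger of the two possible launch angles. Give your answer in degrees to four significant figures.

Trajectory: y = x tanθ − g x² (1 + tan²θ)/(2v₀²). With x = 670, y = −74.9, v₀ = 89.4, g = 8.60:
241.5 tan²θ − 670 tanθ + (166.6) = 0.
tanθ = [670 ± √(670² − 4 × 241.5 × (166.6))] / (2 × 241.5) = (670 ± 536.6) / 483.0, giving tanθ = 0.2762 or 2.498.
θ = 15.44° or 68.18°; the larger is 68.18°.

68.18°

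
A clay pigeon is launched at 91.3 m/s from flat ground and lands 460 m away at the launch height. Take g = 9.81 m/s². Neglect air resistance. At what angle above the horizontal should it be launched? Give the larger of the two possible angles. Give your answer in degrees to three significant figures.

73.6°

R = v₀² sin 2θ / g gives sin 2θ = gR/v₀² = 9.81·460/91.3² = 0.5414.
2θ = 32.78° or 180° − 32.78° = 147.2°, so θ = 16.39° or 73.61°.
The larger angle is 73.61°.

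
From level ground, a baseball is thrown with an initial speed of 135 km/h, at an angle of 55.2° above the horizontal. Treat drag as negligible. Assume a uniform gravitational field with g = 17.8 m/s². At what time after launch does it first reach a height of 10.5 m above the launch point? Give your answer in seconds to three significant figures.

Convert: 135 km/h = 135/3.6 = 37.50 m/s.
Resolve: vₓ = 37.50 cos 55.2° = 21.40 m/s and v_y0 = 37.50 sin 55.2° = 30.79 m/s.
Set y = v_y0 t − ½ g t² = 10.5: 8.900 t² − 30.79 t + 10.5 = 0.
Quadratic formula: t = (30.79 ± √574.41) / 17.8 = (30.79 ± 23.97) / 17.8 → t = 0.3835 s or 3.076 s.
The first (ascending) time is 0.3835 s.

0.383 s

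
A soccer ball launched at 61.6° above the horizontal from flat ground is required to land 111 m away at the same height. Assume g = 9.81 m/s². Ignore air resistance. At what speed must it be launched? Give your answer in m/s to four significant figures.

36.07 m/s

From R = (v₀² / g) sin 2θ: v₀ = √(gR / sin 2θ).
v₀ = √(9.81 × 111 / sin 123.2°) = √(1089 / 0.8368) = √1301.3 = 36.07 m/s.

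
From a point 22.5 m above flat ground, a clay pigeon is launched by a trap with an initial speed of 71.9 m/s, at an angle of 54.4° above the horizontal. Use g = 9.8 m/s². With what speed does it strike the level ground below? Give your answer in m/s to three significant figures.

74.9 m/s

Horizontal component vₓ = 71.90 cos 54.4° = 41.85 m/s; vertical v_y0 = 71.90 sin 54.4° = 58.46 m/s.
Vertical motion (up positive, ground at y = 0): 4.900 t² − (58.46) t − 22.5 = 0, so t = (58.46 + √(58.46² + 2·9.80·22.5)) / 9.80 = (58.46 + 62.12) / 9.80 = 12.30 s.
Vertical velocity at impact: v_y = v_y0 − g t = 58.46 − 9.80 × 12.30 = −62.12 m/s.
Speed: |v| = √(vₓ² + v_y²) = √(41.85² + 62.12²) = 74.90 m/s.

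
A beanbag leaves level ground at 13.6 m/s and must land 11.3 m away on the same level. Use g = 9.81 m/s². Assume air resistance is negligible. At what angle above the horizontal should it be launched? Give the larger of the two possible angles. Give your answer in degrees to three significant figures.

71.6°

R = v₀² sin 2θ / g gives sin 2θ = gR/v₀² = 9.81·11.3/13.6² = 0.5993.
2θ = 36.82° or 180° − 36.82° = 143.2°, so θ = 18.41° or 71.59°.
The larger angle is 71.59°.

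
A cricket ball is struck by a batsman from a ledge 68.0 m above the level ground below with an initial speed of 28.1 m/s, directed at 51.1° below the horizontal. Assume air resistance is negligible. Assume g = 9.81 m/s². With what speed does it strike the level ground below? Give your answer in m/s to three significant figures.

46.1 m/s

Horizontal component vₓ = 28.10 cos 51.1° = 17.65 m/s; vertical v_y0 = −21.87 m/s (downward).
Vertical motion (up positive, ground at y = 0): 4.905 t² − (−21.87) t − 68.0 = 0, so t = (−21.87 + √(21.87² + 2·9.81·68.0)) / 9.81 = (−21.87 + 42.57) / 9.81 = 2.110 s.
Vertical velocity at impact: v_y = v_y0 − g t = −21.87 − 9.81 × 2.110 = −42.57 m/s.
Speed: |v| = √(vₓ² + v_y²) = √(17.65² + 42.57²) = 46.08 m/s.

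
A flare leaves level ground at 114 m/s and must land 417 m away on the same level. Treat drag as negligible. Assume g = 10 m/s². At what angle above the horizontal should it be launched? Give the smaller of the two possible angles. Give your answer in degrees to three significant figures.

9.36°

R = v₀² sin 2θ / g gives sin 2θ = gR/v₀² = 10.0·417/114² = 0.3209.
2θ = 18.72° or 180° − 18.72° = 161.3°, so θ = 9.358° or 80.64°.
The smaller angle is 9.358°.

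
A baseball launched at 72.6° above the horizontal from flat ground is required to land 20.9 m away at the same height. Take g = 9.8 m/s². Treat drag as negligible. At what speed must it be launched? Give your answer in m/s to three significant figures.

Level-ground range: R = v₀² sin(2θ)/g, so v₀ = √(gR / sin 2θ).
v₀ = √(9.80 × 20.9 / sin 145.2°) = √(204.8 / 0.5707) = √358.88 = 18.94 m/s.

18.9 m/s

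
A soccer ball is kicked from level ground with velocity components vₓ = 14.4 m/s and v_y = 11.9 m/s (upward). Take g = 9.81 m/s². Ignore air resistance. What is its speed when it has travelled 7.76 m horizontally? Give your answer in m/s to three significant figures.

15.8 m/s

At x = 7.76 m, t = x/vₓ = 7.76/14.40 = 0.5389 s.
Vertical velocity there: v_y = v_y0 − g t = 11.90 − 9.81 × 0.5389 = 6.614 m/s.
Speed: √(vₓ² + v_y²) = √(14.40² + 6.614²) = 15.85 m/s.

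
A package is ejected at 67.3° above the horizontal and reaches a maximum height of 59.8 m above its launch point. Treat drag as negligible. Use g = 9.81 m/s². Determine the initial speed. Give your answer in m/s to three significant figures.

At the peak v_y = 0, so v_y0 = √(2gH) = √(2 × 9.81 × 59.8) = 34.25 m/s.
v_y0 = v₀ sin θ ⇒ v₀ = 34.25 / sin 67.3° = 37.13 m/s.

37.1 m/s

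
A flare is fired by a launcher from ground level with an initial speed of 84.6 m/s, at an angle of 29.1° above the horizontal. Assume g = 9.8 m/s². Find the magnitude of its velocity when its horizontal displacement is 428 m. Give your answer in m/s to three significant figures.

vₓ = 84.60 cos 29.1° = 73.92 m/s; v_y0 = 84.60 sin 29.1° = 41.14 m/s.
Time to reach x = 428 m: t = x/vₓ = 428/73.92 = 5.790 s.
Vertical velocity there: v_y = v_y0 − g t = 41.14 − 9.80 × 5.790 = −15.60 m/s.
Speed: √(vₓ² + v_y²) = √(73.92² + 15.60²) = 75.55 m/s.

75.5 m/s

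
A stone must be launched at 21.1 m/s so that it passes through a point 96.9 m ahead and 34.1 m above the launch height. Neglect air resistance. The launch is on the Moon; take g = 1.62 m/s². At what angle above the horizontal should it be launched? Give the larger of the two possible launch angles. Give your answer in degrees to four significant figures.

78.87°

Trajectory: y = x tanθ − g x² (1 + tan²θ)/(2v₀²). With x = 96.9, y = 34.1, v₀ = 21.1, g = 1.62:
17.08 tan²θ − 96.9 tanθ + (51.18) = 0.
tanθ = [96.9 ± √(96.9² − 4 × 17.08 × (51.18))] / (2 × 17.08) = (96.9 ± 76.76) / 34.17, giving tanθ = 0.5895 or 5.083.
θ = 30.52° or 78.87°; the larger is 78.87°.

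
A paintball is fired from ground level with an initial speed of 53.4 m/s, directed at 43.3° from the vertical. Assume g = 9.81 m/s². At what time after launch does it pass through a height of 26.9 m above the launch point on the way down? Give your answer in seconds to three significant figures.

7.16 s

vₓ = 53.40 sin 43.3° = 36.62 m/s; v_y0 = 53.40 cos 43.3° = 38.86 m/s.
Height y(t) = 38.86 t − 4.905 t² = 26.9 gives 4.905 t² − 38.86 t + 26.9 = 0.
Quadratic formula: t = (38.86 ± √982.56) / 9.81 = (38.86 ± 31.35) / 9.81 → t = 0.7663 s or 7.157 s.
The descending-branch root is 7.157 s.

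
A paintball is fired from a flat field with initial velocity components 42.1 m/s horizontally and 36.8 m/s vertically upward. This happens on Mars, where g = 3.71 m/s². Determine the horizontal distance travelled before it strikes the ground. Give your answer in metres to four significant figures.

835.2 m

Time aloft: T = 2 v_y0 / g = 2 × 36.80 / 3.71 = 19.84 s.
Range: R = vₓ T = 42.10 × 19.84 = 835.2 m.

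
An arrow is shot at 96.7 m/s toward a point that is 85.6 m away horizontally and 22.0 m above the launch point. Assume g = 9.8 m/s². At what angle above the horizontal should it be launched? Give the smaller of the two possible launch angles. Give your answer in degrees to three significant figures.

17.0°

Trajectory: y = x tanθ − g x² (1 + tan²θ)/(2v₀²). With x = 85.6, y = 22.0, v₀ = 96.7, g = 9.80:
3.840 tan²θ − 85.6 tanθ + (25.84) = 0.
tanθ = [85.6 ± √(85.6² − 4 × 3.840 × (25.84))] / (2 × 3.840) = (85.6 ± 83.25) / 7.679, giving tanθ = 0.3061 or 21.99.
θ = 17.02° or 87.40°; the smaller is 17.02°.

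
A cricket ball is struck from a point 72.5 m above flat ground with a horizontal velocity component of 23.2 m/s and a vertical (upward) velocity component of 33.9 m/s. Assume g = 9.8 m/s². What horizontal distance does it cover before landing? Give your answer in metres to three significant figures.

200 m

Vertical motion (up positive, ground at y = 0): 4.900 t² − (33.90) t − 72.5 = 0, so t = (33.90 + √(33.90² + 2·9.80·72.5)) / 9.80 = (33.90 + 50.70) / 9.80 = 8.632 s.
Horizontal distance: R = vₓ t = 23.20 × 8.632 = 200.3 m.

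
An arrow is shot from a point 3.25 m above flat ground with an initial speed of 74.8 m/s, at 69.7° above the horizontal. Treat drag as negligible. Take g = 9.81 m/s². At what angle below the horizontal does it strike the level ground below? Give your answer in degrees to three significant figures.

69.8°

Components: vₓ = 74.80 cos 69.7° = 25.95 m/s, v_y0 = 74.80 sin 69.7° = 70.15 m/s.
Vertical motion (up positive, ground at y = 0): 4.905 t² − (70.15) t − 3.25 = 0, so t = (70.15 + √(70.15² + 2·9.81·3.25)) / 9.81 = (70.15 + 70.61) / 9.81 = 14.35 s.
At impact: v_y = v_y0 − g t = −70.61 m/s; vₓ = 25.95 m/s.
Angle below horizontal: arctan(|v_y|/vₓ) = arctan(70.61/25.95) = 69.82°.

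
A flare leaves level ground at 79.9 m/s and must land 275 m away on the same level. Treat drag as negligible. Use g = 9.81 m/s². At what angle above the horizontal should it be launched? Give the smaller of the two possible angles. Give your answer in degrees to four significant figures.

12.50°

Level-ground range R = v₀² sin(2θ)/g ⇒ sin(2θ) = gR/v₀² = 9.81 × 275 / 79.9² = 0.4226.
2θ = 25.00° or 180° − 25.00° = 155.0°, so θ = 12.50° or 77.50°.
The smaller angle is 12.50°.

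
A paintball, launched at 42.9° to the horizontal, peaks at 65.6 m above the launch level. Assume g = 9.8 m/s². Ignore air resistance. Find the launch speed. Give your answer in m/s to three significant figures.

52.7 m/s

At the peak v_y = 0, so v_y0 = √(2gH) = √(2 × 9.80 × 65.6) = 35.86 m/s.
v_y0 = v₀ sin θ ⇒ v₀ = 35.86 / sin 42.9° = 52.68 m/s.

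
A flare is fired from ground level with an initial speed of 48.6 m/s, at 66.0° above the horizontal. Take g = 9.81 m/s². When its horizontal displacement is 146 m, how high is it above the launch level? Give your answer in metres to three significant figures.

Components: vₓ = 48.60 cos 66.0° = 19.77 m/s, v_y0 = 48.60 sin 66.0° = 44.40 m/s.
Time to reach x = 146 m: t = x/vₓ = 146/19.77 = 7.386 s.
Height: y = v_y0 t − ½ g t² = 44.40 × 7.386 − 4.905 × 7.386² = 327.9 − 267.6 = 60.35 m.

60.3 m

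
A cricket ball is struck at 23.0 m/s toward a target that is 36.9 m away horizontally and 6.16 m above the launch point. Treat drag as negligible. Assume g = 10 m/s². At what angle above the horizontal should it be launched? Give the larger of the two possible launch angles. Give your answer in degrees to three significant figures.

65.5°

Trajectory: y = x tanθ − g x² (1 + tan²θ)/(2v₀²). With x = 36.9, y = 6.16, v₀ = 23.0, g = 10.0:
12.87 tan²θ − 36.9 tanθ + (19.03) = 0.
tanθ = [36.9 ± √(36.9² − 4 × 12.87 × (19.03))] / (2 × 12.87) = (36.9 ± 19.54) / 25.74, giving tanθ = 0.6743 or 2.193.
θ = 33.99° or 65.49°; the larger is 65.49°.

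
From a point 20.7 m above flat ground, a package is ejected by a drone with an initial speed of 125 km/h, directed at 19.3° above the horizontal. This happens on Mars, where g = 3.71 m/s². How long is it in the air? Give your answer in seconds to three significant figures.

Convert: 125 km/h = 125/3.6 = 34.72 m/s.
Components: vₓ = 34.72 cos 19.3° = 32.77 m/s, v_y0 = 34.72 sin 19.3° = 11.48 m/s.
Vertical motion (up positive, ground at y = 0): 1.855 t² − (11.48) t − 20.7 = 0, so t = (11.48 + √(11.48² + 2·3.71·20.7)) / 3.71 = (11.48 + 16.89) / 3.71 = 7.646 s.

7.65 s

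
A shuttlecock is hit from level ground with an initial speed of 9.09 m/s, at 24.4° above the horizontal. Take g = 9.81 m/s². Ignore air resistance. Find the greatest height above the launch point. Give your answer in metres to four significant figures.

0.7187 m

vₓ = 9.090 cos 24.4° = 8.278 m/s; v_y0 = 9.090 sin 24.4° = 3.755 m/s.
Peak height H = v_y0² / (2g) = 14.101 / 19.62 = 0.7187 m.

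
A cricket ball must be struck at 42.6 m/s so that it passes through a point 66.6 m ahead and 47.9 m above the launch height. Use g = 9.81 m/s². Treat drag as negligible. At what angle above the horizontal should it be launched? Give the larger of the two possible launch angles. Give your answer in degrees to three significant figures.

Trajectory: y = x tanθ − g x² (1 + tan²θ)/(2v₀²). With x = 66.6, y = 47.9, v₀ = 42.6, g = 9.81:
11.99 tan²θ − 66.6 tanθ + (59.89) = 0.
tanθ = [66.6 ± √(66.6² − 4 × 11.99 × (59.89))] / (2 × 11.99) = (66.6 ± 39.54) / 23.98, giving tanθ = 1.128 or 4.427.
θ = 48.45° or 77.27°; the larger is 77.27°.

77.3°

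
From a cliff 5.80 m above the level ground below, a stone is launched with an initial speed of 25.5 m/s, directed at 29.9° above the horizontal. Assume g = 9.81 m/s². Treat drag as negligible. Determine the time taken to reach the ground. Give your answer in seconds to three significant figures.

Horizontal component vₓ = 25.50 cos 29.9° = 22.11 m/s; vertical v_y0 = 25.50 sin 29.9° = 12.71 m/s.
The projectile lands when y = 5.80 + (12.71) t − ½·9.81·t² = 0. Positive root: t = (12.71 + √(12.71² + 2·9.81·5.80)) / 9.81 = (12.71 + 16.59) / 9.81 = 2.987 s.

2.99 s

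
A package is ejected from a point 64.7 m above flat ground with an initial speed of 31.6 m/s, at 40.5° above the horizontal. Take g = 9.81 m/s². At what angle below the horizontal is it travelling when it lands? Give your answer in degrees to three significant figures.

59.7°

vₓ = 31.60 cos 40.5° = 24.03 m/s; v_y0 = 31.60 sin 40.5° = 20.52 m/s.
Vertical motion (up positive, ground at y = 0): 4.905 t² − (20.52) t − 64.7 = 0, so t = (20.52 + √(20.52² + 2·9.81·64.7)) / 9.81 = (20.52 + 41.12) / 9.81 = 6.283 s.
At impact: v_y = v_y0 − g t = −41.12 m/s; vₓ = 24.03 m/s.
Angle below horizontal: arctan(|v_y|/vₓ) = arctan(41.12/24.03) = 59.70°.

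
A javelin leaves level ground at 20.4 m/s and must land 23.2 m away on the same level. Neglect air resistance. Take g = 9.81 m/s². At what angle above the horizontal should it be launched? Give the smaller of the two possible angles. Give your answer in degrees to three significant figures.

Level-ground range R = v₀² sin(2θ)/g ⇒ sin(2θ) = gR/v₀² = 9.81 × 23.2 / 20.4² = 0.5469.
2θ = 33.15° or 180° − 33.15° = 146.8°, so θ = 16.58° or 73.42°.
The smaller angle is 16.58°.

16.6°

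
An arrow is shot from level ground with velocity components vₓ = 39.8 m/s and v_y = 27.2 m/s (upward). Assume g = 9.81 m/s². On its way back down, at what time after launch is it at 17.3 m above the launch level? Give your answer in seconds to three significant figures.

4.81 s

Height y(t) = 27.20 t − 4.905 t² = 17.3 gives 4.905 t² − 27.20 t + 17.3 = 0.
t = [27.20 ± √(27.20² − 2·9.81·17.3)] / 9.81 = (27.20 ± 20.01) / 9.81, so t = 0.7329 s or t = 4.812 s.
The descending-branch root is 4.812 s.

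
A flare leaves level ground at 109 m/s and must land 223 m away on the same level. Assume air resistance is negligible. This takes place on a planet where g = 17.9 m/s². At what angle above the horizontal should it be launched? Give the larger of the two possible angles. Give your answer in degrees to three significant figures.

80.2°

Level-ground range R = v₀² sin(2θ)/g ⇒ sin(2θ) = gR/v₀² = 17.9 × 223 / 109² = 0.3360.
2θ = 19.63° or 180° − 19.63° = 160.4°, so θ = 9.816° or 80.18°.
The larger angle is 80.18°.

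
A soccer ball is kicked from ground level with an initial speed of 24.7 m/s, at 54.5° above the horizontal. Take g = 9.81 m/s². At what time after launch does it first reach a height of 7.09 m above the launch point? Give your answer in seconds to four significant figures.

Resolve: vₓ = 24.70 cos 54.5° = 14.34 m/s and v_y0 = 24.70 sin 54.5° = 20.11 m/s.
Set y = v_y0 t − ½ g t² = 7.09: 4.905 t² − 20.11 t + 7.09 = 0.
Quadratic formula: t = (20.11 ± √265.25) / 9.81 = (20.11 ± 16.29) / 9.81 → t = 0.3896 s or 3.710 s.
The first (ascending) time is 0.3896 s.

0.3896 s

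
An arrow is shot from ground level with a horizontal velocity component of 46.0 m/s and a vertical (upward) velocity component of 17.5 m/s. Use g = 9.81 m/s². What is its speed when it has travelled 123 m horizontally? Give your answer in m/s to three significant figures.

x = vₓ t ⇒ t = 123/46.00 = 2.674 s.
Vertical velocity there: v_y = v_y0 − g t = 17.50 − 9.81 × 2.674 = −8.731 m/s.
Speed: √(vₓ² + v_y²) = √(46.00² + 8.731²) = 46.82 m/s.

46.8 m/s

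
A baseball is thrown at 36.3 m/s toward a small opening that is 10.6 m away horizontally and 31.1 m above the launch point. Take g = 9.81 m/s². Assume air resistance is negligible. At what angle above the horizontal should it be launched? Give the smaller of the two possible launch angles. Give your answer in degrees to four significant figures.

73.79°

Trajectory: y = x tanθ − g x² (1 + tan²θ)/(2v₀²). With x = 10.6, y = 31.1, v₀ = 36.3, g = 9.81:
0.4183 tan²θ − 10.6 tanθ + (31.52) = 0.
tanθ = [10.6 ± √(10.6² − 4 × 0.4183 × (31.52))] / (2 × 0.4183) = (10.6 ± 7.722) / 0.8365, giving tanθ = 3.440 or 21.90.
θ = 73.79° or 87.39°; the smaller is 73.79°.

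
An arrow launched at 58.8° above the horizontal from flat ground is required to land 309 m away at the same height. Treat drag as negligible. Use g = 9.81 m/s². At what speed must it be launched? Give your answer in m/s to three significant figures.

58.5 m/s

From R = (v₀² / g) sin 2θ: v₀ = √(gR / sin 2θ).
v₀ = √(9.81 × 309 / sin 117.6°) = √(3031 / 0.8862) = √3420.5 = 58.49 m/s.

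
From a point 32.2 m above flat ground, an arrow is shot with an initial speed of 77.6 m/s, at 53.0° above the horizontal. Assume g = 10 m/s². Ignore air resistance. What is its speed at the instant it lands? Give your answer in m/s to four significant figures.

Components: vₓ = 77.60 cos 53.0° = 46.70 m/s, v_y0 = 77.60 sin 53.0° = 61.97 m/s.
Vertical motion (up positive, ground at y = 0): 5.000 t² − (61.97) t − 32.2 = 0, so t = (61.97 + √(61.97² + 2·10.0·32.2)) / 10.0 = (61.97 + 66.97) / 10.0 = 12.89 s.
Vertical velocity at impact: v_y = v_y0 − g t = 61.97 − 10.0 × 12.89 = −66.97 m/s.
Speed: |v| = √(vₓ² + v_y²) = √(46.70² + 66.97²) = 81.64 m/s.

81.64 m/s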